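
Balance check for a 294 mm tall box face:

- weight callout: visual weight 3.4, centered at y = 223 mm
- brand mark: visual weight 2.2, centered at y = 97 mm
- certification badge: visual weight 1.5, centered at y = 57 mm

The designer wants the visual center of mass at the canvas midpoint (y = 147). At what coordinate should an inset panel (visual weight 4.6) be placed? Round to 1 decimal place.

After adding the inset panel, total weight = 3.4 + 2.2 + 1.5 + 4.6 = 11.7.
Along y: (1057.1 + 4.6·y) / 11.7 = 147 (existing moment 3.4·223 + 2.2·97 + 1.5·57 = 1057.1) ⇒ y = (1719.9 − 1057.1) / 4.6 ≈ 144.09.

y ≈ 144.1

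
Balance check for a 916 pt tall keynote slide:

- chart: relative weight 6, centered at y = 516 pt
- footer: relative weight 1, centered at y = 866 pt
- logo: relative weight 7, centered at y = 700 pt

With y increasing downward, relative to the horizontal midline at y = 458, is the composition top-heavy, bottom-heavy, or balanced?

Σw = 6 + 1 + 7 = 14.
y: (6·516 + 1·866 + 7·700) / 14 = 8862 / 14 ≈ 633.00
633.0 vs midline 458 → bottom-heavy.

bottom-heavy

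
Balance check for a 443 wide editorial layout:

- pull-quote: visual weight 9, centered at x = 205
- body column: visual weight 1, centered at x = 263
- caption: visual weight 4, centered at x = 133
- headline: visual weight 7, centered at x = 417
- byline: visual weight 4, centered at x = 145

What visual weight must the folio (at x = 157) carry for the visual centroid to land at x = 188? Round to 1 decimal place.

w ≈ 46.4

Fixed elements: Σw = 9 + 1 + 4 + 7 + 4 = 25, Σw·x = 9·205 + 1·263 + 4·133 + 7·417 + 4·145 = 6139.
Balance at x = 188 requires (6139 + w·157) / (25 + w) = 188.
So w = (188·25 − 6139)/(157 − 188) = -1439/-31 ≈ 46.42.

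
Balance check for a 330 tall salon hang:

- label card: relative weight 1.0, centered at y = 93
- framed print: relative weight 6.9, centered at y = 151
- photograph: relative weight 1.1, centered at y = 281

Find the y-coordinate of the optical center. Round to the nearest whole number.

y ≈ 160

Weights sum to 1.0 + 6.9 + 1.1 = 9.0.
y: (1.0·93 + 6.9·151 + 1.1·281) / 9.0 = 1444.0 / 9.0 ≈ 160.44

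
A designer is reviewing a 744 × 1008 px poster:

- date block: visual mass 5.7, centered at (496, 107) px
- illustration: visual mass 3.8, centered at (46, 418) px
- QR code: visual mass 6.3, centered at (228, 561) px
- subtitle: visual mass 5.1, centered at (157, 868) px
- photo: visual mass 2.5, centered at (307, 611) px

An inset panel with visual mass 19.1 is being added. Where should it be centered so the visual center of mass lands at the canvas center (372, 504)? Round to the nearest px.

New total weight: (5.7 + 3.8 + 6.3 + 5.1 + 2.5) + 19.1 = 42.5.
x: need Σw·x = 42.5·372 = 15810.0. Existing = 5.7·496 + 3.8·46 + 6.3·228 + 5.1·157 + 2.5·307 = 6006.6. Remainder 9803.4 / 19.1 ≈ 513.27.
y: need Σw·y = 42.5·504 = 21420.0. Existing = 5.7·107 + 3.8·418 + 6.3·561 + 5.1·868 + 2.5·611 = 11686.9. Remainder 9733.1 / 19.1 ≈ 509.59.

(513, 510)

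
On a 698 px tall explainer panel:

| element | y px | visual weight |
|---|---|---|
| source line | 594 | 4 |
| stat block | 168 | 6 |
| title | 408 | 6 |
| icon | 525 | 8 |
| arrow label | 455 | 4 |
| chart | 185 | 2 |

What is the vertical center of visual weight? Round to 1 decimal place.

y ≈ 407.4

Σw = 4 + 6 + 6 + 8 + 4 + 2 = 30.
y-moment: 4·594 + 6·168 + 6·408 + 8·525 + 4·455 + 2·185 = 12222; centroid 12222/30 ≈ 407.40.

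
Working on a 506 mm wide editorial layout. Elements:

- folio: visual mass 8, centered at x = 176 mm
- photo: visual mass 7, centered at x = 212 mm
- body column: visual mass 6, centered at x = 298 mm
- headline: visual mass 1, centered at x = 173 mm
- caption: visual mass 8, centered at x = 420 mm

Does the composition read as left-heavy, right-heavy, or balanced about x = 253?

Weights sum to 8 + 7 + 6 + 1 + 8 = 30.
x-moment: 8·176 + 7·212 + 6·298 + 1·173 + 8·420 = 8213; centroid 8213/30 ≈ 273.77.
273.8 lies right of the midline 253, so the layout is right-heavy.

right-heavy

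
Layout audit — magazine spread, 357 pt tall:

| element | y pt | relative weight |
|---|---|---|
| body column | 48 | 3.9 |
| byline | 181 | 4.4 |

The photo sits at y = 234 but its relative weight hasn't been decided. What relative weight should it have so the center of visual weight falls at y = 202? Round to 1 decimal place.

Fixed elements: Σw = 3.9 + 4.4 = 8.3, Σw·y = 3.9·48 + 4.4·181 = 983.6.
For the centroid to hit 202: (983.6 + w·234) / (8.3 + w) = 202.
So w = (202·8.3 − 983.6)/(234 − 202) = 693.0/32 ≈ 21.66.

w ≈ 21.7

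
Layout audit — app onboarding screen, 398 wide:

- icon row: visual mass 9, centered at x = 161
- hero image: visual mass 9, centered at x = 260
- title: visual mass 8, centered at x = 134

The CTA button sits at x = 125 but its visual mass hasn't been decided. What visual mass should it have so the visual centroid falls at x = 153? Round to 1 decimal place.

w ≈ 31.5

Known weights sum to 9 + 9 + 8 = 26; their moment is 9·161 + 9·260 + 8·134 = 4861.
For the centroid to hit 153: (4861 + w·125) / (26 + w) = 153.
Rearranging, w·(125 − 153) = 153·26 − 4861 = -883, so w ≈ -883/-28 = 31.54.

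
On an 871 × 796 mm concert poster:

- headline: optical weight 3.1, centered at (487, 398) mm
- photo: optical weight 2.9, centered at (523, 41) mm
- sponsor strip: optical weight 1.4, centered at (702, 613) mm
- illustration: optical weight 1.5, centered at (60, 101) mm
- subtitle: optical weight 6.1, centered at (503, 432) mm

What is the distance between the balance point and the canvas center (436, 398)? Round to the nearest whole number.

≈ 77 mm

Weights sum to 3.1 + 2.9 + 1.4 + 1.5 + 6.1 = 15.0.
x-moment: 3.1·487 + 2.9·523 + 1.4·702 + 1.5·60 + 6.1·503 = 7167.5; centroid 7167.5/15.0 ≈ 477.83.
y-moment: 3.1·398 + 2.9·41 + 1.4·613 + 1.5·101 + 6.1·432 = 4997.6; centroid 4997.6/15.0 ≈ 333.17.
Offset from (436, 398): Δx ≈ 41.83, Δy ≈ -64.83; distance = √(Δx² + Δy²) ≈ 77.15.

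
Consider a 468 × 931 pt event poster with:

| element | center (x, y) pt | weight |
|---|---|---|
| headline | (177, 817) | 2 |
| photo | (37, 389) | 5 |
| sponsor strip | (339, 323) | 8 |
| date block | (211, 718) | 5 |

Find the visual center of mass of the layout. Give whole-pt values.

(215, 488)

Σw = 2 + 5 + 8 + 5 = 20.
Σw·x = 2·177 + 5·37 + 8·339 + 5·211 = 4306, so x̄ = 4306/20 ≈ 215.30.
Σw·y = 2·817 + 5·389 + 8·323 + 5·718 = 9753, so ȳ = 9753/20 ≈ 487.65.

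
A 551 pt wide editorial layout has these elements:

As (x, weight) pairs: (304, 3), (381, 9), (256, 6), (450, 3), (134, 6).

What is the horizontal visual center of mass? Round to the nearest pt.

Σw = 3 + 9 + 6 + 3 + 6 = 27.
Σw·x = 3·304 + 9·381 + 6·256 + 3·450 + 6·134 = 8031, so x̄ = 8031/27 ≈ 297.44.

x ≈ 297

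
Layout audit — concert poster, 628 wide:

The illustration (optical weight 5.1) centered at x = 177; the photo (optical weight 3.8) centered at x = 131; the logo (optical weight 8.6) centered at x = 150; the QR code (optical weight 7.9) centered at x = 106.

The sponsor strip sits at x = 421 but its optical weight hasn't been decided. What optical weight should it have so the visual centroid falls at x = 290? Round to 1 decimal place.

w ≈ 29.3

Known weights sum to 5.1 + 3.8 + 8.6 + 7.9 = 25.4; their moment is 5.1·177 + 3.8·131 + 8.6·150 + 7.9·106 = 3527.9.
Set Σw·x/Σw = 290: (3527.9 + 421w) = 290·(25.4 + w).
So w = (290·25.4 − 3527.9)/(421 − 290) = 3838.1/131 ≈ 29.30.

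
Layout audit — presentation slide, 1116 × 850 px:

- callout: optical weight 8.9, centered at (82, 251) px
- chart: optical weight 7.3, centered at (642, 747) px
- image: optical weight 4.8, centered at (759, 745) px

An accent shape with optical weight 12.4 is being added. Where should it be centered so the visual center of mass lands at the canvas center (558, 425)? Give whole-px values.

(772, 236)

After adding the accent shape, total weight = 8.9 + 7.3 + 4.8 + 12.4 = 33.4.
Along x: (9059.6 + 12.4·x) / 33.4 = 558 (existing moment 8.9·82 + 7.3·642 + 4.8·759 = 9059.6) ⇒ x = (18637.2 − 9059.6) / 12.4 ≈ 772.39.
Along y: (11263.0 + 12.4·y) / 33.4 = 425 (existing moment 8.9·251 + 7.3·747 + 4.8·745 = 11263.0) ⇒ y = (14195.0 − 11263.0) / 12.4 ≈ 236.45.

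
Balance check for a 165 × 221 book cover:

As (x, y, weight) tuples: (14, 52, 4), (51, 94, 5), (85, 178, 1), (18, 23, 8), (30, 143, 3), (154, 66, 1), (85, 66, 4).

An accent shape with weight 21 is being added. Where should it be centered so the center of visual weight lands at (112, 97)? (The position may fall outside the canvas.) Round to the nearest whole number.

(197, 131)

New total weight: (4 + 5 + 1 + 8 + 3 + 1 + 4) + 21 = 47.
Along x: (1124 + 21·x) / 47 = 112 (existing moment 4·14 + 5·51 + 1·85 + 8·18 + 3·30 + 1·154 + 4·85 = 1124) ⇒ x = (5264 − 1124) / 21 ≈ 197.14.
Along y: (1799 + 21·y) / 47 = 97 (existing moment 4·52 + 5·94 + 1·178 + 8·23 + 3·143 + 1·66 + 4·66 = 1799) ⇒ y = (4559 − 1799) / 21 ≈ 131.43.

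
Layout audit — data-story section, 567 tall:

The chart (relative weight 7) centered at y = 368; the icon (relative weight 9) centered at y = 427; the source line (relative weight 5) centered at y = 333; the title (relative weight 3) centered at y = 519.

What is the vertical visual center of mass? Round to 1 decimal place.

Weights sum to 7 + 9 + 5 + 3 = 24.
y: (7·368 + 9·427 + 5·333 + 3·519) / 24 = 9641 / 24 ≈ 401.71

y ≈ 401.7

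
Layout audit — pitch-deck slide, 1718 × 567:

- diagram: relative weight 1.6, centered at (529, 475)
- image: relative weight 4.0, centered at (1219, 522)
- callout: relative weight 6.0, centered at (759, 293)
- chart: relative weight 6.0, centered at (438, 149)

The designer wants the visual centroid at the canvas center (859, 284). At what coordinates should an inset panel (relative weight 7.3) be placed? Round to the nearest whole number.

(1162, 215)

After adding the inset panel, total weight = 1.6 + 4.0 + 6.0 + 6.0 + 7.3 = 24.9.
Along x: (12904.4 + 7.3·x) / 24.9 = 859 (existing moment 1.6·529 + 4.0·1219 + 6.0·759 + 6.0·438 = 12904.4) ⇒ x = (21389.1 − 12904.4) / 7.3 ≈ 1162.29.
Along y: (5500.0 + 7.3·y) / 24.9 = 284 (existing moment 1.6·475 + 4.0·522 + 6.0·293 + 6.0·149 = 5500.0) ⇒ y = (7071.6 − 5500.0) / 7.3 ≈ 215.29.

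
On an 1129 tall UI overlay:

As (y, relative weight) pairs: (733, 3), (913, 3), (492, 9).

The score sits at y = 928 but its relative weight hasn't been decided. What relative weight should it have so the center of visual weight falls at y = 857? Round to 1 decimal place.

w ≈ 49.1

Fixed elements: Σw = 3 + 3 + 9 = 15, Σw·y = 3·733 + 3·913 + 9·492 = 9366.
For the centroid to hit 857: (9366 + w·928) / (15 + w) = 857.
Rearranging, w·(928 − 857) = 857·15 − 9366 = 3489, so w ≈ 3489/71 = 49.14.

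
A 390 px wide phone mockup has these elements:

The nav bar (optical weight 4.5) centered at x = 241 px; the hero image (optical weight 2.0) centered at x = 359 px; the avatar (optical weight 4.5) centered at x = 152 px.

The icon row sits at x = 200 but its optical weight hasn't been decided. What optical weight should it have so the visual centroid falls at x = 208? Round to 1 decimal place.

w ≈ 24.8

Fixed elements: Σw = 4.5 + 2.0 + 4.5 = 11.0, Σw·x = 4.5·241 + 2.0·359 + 4.5·152 = 2486.5.
Set Σw·x/Σw = 208: (2486.5 + 200w) = 208·(11.0 + w).
Solving: w = (208·11.0 − 2486.5) / (200 − 208) = -198.5 / -8 ≈ 24.81.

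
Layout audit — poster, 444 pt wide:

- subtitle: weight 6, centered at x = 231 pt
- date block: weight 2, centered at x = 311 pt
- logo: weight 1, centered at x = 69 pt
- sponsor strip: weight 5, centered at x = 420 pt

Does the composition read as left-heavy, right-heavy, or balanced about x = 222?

right-heavy

Σw = 6 + 2 + 1 + 5 = 14.
x: (6·231 + 2·311 + 1·69 + 5·420) / 14 = 4177 / 14 ≈ 298.36
298.4 vs midline 222 → right-heavy.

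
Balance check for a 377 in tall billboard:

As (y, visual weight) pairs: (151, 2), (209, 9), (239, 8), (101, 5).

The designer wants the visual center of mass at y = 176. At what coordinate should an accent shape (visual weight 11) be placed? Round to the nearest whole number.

With the accent shape, Σw becomes 2 + 9 + 8 + 5 + 11 = 35.
Along y: (4600 + 11·y) / 35 = 176 (existing moment 2·151 + 9·209 + 8·239 + 5·101 = 4600) ⇒ y = (6160 − 4600) / 11 ≈ 141.82.

y ≈ 142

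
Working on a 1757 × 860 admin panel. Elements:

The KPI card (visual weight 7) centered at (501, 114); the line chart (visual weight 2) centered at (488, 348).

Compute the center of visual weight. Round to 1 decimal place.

(498.1, 166.0)

Total weight = 7 + 2 = 9.
x: (7·501 + 2·488) / 9 = 4483 / 9 ≈ 498.11
y: (7·114 + 2·348) / 9 = 1494 / 9 ≈ 166.00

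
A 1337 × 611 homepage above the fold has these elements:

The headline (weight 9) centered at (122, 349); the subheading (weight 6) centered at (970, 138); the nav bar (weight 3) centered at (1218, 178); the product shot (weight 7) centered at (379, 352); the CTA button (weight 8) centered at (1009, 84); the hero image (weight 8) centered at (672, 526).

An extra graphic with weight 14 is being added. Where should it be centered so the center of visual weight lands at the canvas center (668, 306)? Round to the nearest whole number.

With the extra graphic, Σw becomes 9 + 6 + 3 + 7 + 8 + 8 + 14 = 55.
Along x: (26673 + 14·x) / 55 = 668 (existing moment 9·122 + 6·970 + 3·1218 + 7·379 + 8·1009 + 8·672 = 26673) ⇒ x = (36740 − 26673) / 14 ≈ 719.07.
Along y: (11847 + 14·y) / 55 = 306 (existing moment 9·349 + 6·138 + 3·178 + 7·352 + 8·84 + 8·526 = 11847) ⇒ y = (16830 − 11847) / 14 ≈ 355.93.

(719, 356)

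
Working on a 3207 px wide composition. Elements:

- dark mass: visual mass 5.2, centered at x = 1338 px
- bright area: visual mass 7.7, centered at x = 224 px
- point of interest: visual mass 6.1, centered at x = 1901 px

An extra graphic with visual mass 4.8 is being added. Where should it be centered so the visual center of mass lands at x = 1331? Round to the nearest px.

New total weight: (5.2 + 7.7 + 6.1) + 4.8 = 23.8.
Along x: (20278.5 + 4.8·x) / 23.8 = 1331 (existing moment 5.2·1338 + 7.7·224 + 6.1·1901 = 20278.5) ⇒ x = (31677.8 − 20278.5) / 4.8 ≈ 2374.85.

x ≈ 2375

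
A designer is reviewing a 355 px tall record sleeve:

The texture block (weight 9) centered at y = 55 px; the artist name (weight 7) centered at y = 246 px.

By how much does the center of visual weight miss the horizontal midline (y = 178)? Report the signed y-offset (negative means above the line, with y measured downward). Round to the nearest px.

≈ -39 px

Total weight = 9 + 7 = 16.
y: (9·55 + 7·246) / 16 = 2217 / 16 ≈ 138.56
Difference: 138.56 − 178 ≈ -39.44.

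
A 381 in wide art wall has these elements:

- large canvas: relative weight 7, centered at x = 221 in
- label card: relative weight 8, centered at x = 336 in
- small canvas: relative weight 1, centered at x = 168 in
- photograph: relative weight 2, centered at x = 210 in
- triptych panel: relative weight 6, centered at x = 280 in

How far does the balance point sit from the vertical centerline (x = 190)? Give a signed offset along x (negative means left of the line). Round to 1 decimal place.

≈ 81.0 in

Total weight = 7 + 8 + 1 + 2 + 6 = 24.
Σw·x = 7·221 + 8·336 + 1·168 + 2·210 + 6·280 = 6503, so x̄ = 6503/24 ≈ 270.96.
Against x = 190, that's 270.96 − 190 = 80.96.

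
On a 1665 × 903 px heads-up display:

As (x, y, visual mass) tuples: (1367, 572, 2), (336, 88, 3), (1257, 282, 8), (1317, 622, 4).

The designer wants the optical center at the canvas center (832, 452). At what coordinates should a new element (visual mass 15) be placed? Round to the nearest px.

(504, 554)

After adding the new element, total weight = 2 + 3 + 8 + 4 + 15 = 32.
Along x: (19066 + 15·x) / 32 = 832 (existing moment 2·1367 + 3·336 + 8·1257 + 4·1317 = 19066) ⇒ x = (26624 − 19066) / 15 ≈ 503.87.
Along y: (6152 + 15·y) / 32 = 452 (existing moment 2·572 + 3·88 + 8·282 + 4·622 = 6152) ⇒ y = (14464 − 6152) / 15 ≈ 554.13.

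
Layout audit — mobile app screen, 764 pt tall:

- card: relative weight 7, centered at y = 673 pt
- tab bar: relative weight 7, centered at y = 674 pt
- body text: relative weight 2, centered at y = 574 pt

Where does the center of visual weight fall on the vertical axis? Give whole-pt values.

Σw = 7 + 7 + 2 = 16.
y-moment: 7·673 + 7·674 + 2·574 = 10577; centroid 10577/16 ≈ 661.06.

y ≈ 661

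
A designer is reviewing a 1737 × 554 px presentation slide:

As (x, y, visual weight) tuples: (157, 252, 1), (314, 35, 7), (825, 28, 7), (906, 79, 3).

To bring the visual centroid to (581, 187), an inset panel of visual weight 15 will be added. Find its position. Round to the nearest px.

After adding the inset panel, total weight = 1 + 7 + 7 + 3 + 15 = 33.
x: target moment 33×581 = 19173; current 1·157 + 7·314 + 7·825 + 3·906 = 10848; the inset panel supplies 8325, so x = 8325/15 ≈ 555.00.
y: target moment 33×187 = 6171; current 1·252 + 7·35 + 7·28 + 3·79 = 930; the inset panel supplies 5241, so y = 5241/15 ≈ 349.40.

(555, 349)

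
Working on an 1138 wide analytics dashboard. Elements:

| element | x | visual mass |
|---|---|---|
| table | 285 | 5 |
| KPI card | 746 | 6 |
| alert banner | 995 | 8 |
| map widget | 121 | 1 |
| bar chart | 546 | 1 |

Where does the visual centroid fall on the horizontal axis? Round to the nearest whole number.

x ≈ 692

Weights sum to 5 + 6 + 8 + 1 + 1 = 21.
x: (5·285 + 6·746 + 8·995 + 1·121 + 1·546) / 21 = 14528 / 21 ≈ 691.81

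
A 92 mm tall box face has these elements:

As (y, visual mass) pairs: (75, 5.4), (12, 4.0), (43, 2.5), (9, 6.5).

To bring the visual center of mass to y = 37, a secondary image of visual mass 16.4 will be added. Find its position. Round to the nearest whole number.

New total weight: (5.4 + 4.0 + 2.5 + 6.5) + 16.4 = 34.8.
Along y: (619.0 + 16.4·y) / 34.8 = 37 (existing moment 5.4·75 + 4.0·12 + 2.5·43 + 6.5·9 = 619.0) ⇒ y = (1287.6 − 619.0) / 16.4 ≈ 40.77.

y ≈ 41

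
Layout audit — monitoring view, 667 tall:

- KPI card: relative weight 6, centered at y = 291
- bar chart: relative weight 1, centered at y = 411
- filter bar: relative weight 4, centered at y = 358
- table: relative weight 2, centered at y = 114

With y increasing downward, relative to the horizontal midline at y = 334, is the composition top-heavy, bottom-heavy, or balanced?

top-heavy

Σw = 6 + 1 + 4 + 2 = 13.
y-moment: 6·291 + 1·411 + 4·358 + 2·114 = 3817; centroid 3817/13 ≈ 293.62.
Since 293.6 is above (smaller y than) 334, the composition reads top-heavy.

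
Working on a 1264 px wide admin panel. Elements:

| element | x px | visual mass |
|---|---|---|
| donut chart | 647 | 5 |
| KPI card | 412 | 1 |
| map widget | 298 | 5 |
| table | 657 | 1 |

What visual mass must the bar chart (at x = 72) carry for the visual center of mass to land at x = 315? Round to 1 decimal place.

Existing Σw = 12 (5 + 1 + 5 + 1); existing moment 5·647 + 1·412 + 5·298 + 1·657 = 5794.
Balance at x = 315 requires (5794 + w·72) / (12 + w) = 315.
Rearranging, w·(72 − 315) = 315·12 − 5794 = -2014, so w ≈ -2014/-243 = 8.29.

w ≈ 8.3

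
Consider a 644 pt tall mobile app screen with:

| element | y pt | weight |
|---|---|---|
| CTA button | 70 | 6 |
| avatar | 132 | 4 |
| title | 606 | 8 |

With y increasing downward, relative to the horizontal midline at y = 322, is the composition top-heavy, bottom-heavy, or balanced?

Total weight = 6 + 4 + 8 = 18.
y-moment: 6·70 + 4·132 + 8·606 = 5796; centroid 5796/18 ≈ 322.00.
That equals the midline 322 — balanced.

balanced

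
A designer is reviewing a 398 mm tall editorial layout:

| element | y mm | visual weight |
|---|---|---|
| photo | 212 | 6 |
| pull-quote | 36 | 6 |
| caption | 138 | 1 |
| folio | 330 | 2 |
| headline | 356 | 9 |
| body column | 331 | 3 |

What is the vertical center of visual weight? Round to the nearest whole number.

y ≈ 240

Σw = 6 + 6 + 1 + 2 + 9 + 3 = 27.
Σw·y = 6483; ȳ = 6483/27 ≈ 240.11.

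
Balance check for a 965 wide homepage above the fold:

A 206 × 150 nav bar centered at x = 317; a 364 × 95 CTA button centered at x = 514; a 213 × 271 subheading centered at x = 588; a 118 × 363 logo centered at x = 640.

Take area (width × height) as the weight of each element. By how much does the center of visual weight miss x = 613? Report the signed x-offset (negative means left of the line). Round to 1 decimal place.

Taking area as weight: nav bar 206·150 = 30900, CTA button 364·95 = 34580, subheading 213·271 = 57723, logo 118·363 = 42834. Sum 166037.
x-moment: 30900·317 + 34580·514 + 57723·588 + 42834·640 = 88924304; centroid 88924304/166037 ≈ 535.57.
Against x = 613, that's 535.57 − 613 = -77.43.

≈ -77.4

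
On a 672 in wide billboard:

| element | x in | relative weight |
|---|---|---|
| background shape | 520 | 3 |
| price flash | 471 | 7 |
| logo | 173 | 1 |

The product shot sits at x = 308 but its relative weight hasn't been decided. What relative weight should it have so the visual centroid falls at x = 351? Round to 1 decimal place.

Existing Σw = 11 (3 + 7 + 1); existing moment 3·520 + 7·471 + 1·173 = 5030.
For the centroid to hit 351: (5030 + w·308) / (11 + w) = 351.
Rearranging, w·(308 − 351) = 351·11 − 5030 = -1169, so w ≈ -1169/-43 = 27.19.

w ≈ 27.2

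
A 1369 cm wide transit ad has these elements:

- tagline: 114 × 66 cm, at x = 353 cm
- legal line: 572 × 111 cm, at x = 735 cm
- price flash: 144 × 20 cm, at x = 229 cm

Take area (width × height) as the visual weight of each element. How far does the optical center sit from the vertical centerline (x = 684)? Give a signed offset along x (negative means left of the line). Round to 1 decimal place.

≈ -7.6 cm

Areas: tagline 114·66 = 7524, legal line 572·111 = 63492, price flash 144·20 = 2880. Total weight = 73896.
x: (7524·353 + 63492·735 + 2880·229) / 73896 = 49982112 / 73896 ≈ 676.38
Against x = 684, that's 676.38 − 684 = -7.62.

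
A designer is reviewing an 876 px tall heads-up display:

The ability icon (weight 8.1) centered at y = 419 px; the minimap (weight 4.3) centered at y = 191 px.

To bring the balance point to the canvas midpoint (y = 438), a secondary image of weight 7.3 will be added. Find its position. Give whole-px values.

With the secondary image, Σw becomes 8.1 + 4.3 + 7.3 = 19.7.
y: target moment 19.7×438 = 8628.6; current 8.1·419 + 4.3·191 = 4215.2; the secondary image supplies 4413.4, so y = 4413.4/7.3 ≈ 604.58.

y ≈ 605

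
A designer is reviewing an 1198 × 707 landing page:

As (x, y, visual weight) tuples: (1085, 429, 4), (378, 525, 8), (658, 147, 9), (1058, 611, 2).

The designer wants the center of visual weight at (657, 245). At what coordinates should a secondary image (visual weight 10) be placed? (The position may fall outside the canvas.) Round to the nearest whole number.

(628, -38)

With the secondary image, Σw becomes 4 + 8 + 9 + 2 + 10 = 33.
x: target moment 33×657 = 21681; current 4·1085 + 8·378 + 9·658 + 2·1058 = 15402; the secondary image supplies 6279, so x = 6279/10 ≈ 627.90.
y: target moment 33×245 = 8085; current 4·429 + 8·525 + 9·147 + 2·611 = 8461; the secondary image supplies -376, so y = -376/10 ≈ -37.60.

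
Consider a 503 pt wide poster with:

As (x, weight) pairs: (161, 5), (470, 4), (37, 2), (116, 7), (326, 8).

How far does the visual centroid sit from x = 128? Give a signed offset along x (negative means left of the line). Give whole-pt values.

≈ 110 pt

Total weight = 5 + 4 + 2 + 7 + 8 = 26.
x-moment: 5·161 + 4·470 + 2·37 + 7·116 + 8·326 = 6179; centroid 6179/26 ≈ 237.65.
Difference: 237.65 − 128 ≈ 109.65.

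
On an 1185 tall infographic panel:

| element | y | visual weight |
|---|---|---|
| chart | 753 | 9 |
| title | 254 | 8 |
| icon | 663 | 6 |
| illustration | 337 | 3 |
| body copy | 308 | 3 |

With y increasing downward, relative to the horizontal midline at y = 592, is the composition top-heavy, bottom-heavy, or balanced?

top-heavy

Total weight = 9 + 8 + 6 + 3 + 3 = 29.
y-moment: 9·753 + 8·254 + 6·663 + 3·337 + 3·308 = 14722; centroid 14722/29 ≈ 507.66.
507.7 vs midline 592 → top-heavy.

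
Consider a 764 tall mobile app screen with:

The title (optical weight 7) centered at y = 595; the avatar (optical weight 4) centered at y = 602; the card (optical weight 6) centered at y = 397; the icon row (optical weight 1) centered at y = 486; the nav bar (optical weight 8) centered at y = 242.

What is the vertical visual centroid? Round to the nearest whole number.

Total weight = 7 + 4 + 6 + 1 + 8 = 26.
y: (7·595 + 4·602 + 6·397 + 1·486 + 8·242) / 26 = 11377 / 26 ≈ 437.58

y ≈ 438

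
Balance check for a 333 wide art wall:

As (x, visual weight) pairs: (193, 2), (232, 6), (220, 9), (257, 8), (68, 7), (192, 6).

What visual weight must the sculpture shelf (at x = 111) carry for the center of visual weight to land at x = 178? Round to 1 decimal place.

Known weights sum to 2 + 6 + 9 + 8 + 7 + 6 = 38; their moment is 2·193 + 6·232 + 9·220 + 8·257 + 7·68 + 6·192 = 7442.
Balance at x = 178 requires (7442 + w·111) / (38 + w) = 178.
So w = (178·38 − 7442)/(111 − 178) = -678/-67 ≈ 10.12.

w ≈ 10.1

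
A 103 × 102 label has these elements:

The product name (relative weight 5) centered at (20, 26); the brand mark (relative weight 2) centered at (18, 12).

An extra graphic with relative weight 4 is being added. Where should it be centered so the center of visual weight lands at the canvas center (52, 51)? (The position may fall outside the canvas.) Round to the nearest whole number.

(109, 102)

With the extra graphic, Σw becomes 5 + 2 + 4 = 11.
x: need Σw·x = 11·52 = 572. Existing = 5·20 + 2·18 = 136. Remainder 436 / 4 ≈ 109.00.
y: need Σw·y = 11·51 = 561. Existing = 5·26 + 2·12 = 154. Remainder 407 / 4 ≈ 101.75.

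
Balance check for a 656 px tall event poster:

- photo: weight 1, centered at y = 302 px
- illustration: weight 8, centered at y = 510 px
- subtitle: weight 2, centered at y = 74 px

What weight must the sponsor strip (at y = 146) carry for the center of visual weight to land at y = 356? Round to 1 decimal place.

Fixed elements: Σw = 1 + 8 + 2 = 11, Σw·y = 1·302 + 8·510 + 2·74 = 4530.
For the centroid to hit 356: (4530 + w·146) / (11 + w) = 356.
Rearranging, w·(146 − 356) = 356·11 − 4530 = -614, so w ≈ -614/-210 = 2.92.

w ≈ 2.9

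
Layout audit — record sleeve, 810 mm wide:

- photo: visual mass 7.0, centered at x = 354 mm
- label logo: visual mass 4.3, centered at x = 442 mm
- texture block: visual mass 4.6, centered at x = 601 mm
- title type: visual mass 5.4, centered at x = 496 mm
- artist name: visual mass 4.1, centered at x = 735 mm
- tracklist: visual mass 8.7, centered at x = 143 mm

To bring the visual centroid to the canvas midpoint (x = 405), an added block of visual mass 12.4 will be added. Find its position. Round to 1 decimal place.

x ≈ 383.3

After adding the added block, total weight = 7.0 + 4.3 + 4.6 + 5.4 + 4.1 + 8.7 + 12.4 = 46.5.
x: need Σw·x = 46.5·405 = 18832.5. Existing = 7.0·354 + 4.3·442 + 4.6·601 + 5.4·496 + 4.1·735 + 8.7·143 = 14079.2. Remainder 4753.3 / 12.4 ≈ 383.33.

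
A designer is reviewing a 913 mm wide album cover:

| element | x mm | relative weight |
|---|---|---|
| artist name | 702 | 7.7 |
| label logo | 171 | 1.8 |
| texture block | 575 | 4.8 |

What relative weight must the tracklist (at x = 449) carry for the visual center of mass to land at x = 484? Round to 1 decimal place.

Fixed elements: Σw = 7.7 + 1.8 + 4.8 = 14.3, Σw·x = 7.7·702 + 1.8·171 + 4.8·575 = 8473.2.
Set Σw·x/Σw = 484: (8473.2 + 449w) = 484·(14.3 + w).
Rearranging, w·(449 − 484) = 484·14.3 − 8473.2 = -1552.0, so w ≈ -1552.0/-35 = 44.34.

w ≈ 44.3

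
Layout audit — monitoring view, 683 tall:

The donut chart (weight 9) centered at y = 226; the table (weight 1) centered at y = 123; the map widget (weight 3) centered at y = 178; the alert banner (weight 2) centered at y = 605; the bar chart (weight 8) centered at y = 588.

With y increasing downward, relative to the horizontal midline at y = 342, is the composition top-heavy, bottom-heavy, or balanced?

bottom-heavy

Σw = 9 + 1 + 3 + 2 + 8 = 23.
y: (9·226 + 1·123 + 3·178 + 2·605 + 8·588) / 23 = 8605 / 23 ≈ 374.13
374.1 lies below (larger y than) the midline 342, so the layout is bottom-heavy.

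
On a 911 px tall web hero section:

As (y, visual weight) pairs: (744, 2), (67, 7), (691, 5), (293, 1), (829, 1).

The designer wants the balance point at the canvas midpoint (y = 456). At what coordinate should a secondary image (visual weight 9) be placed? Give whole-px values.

New total weight: (2 + 7 + 5 + 1 + 1) + 9 = 25.
y: need Σw·y = 25·456 = 11400. Existing = 2·744 + 7·67 + 5·691 + 1·293 + 1·829 = 6534. Remainder 4866 / 9 ≈ 540.67.

y ≈ 541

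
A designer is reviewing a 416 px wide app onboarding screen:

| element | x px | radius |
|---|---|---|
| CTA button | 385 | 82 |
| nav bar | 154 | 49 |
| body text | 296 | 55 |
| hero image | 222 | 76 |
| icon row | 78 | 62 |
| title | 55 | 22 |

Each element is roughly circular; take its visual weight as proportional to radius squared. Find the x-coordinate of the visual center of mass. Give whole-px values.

Weights ∝ r²: CTA button 82² = 6724, nav bar 49² = 2401, body text 55² = 3025, hero image 76² = 5776, icon row 62² = 3844, title 22² = 484; Σw = 22254.
Σw·x = 5462618; x̄ = 5462618/22254 ≈ 245.47.

x ≈ 245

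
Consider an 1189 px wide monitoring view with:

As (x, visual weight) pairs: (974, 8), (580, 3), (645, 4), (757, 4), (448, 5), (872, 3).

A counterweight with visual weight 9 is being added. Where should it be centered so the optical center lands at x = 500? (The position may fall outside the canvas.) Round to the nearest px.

With the counterweight, Σw becomes 8 + 3 + 4 + 4 + 5 + 3 + 9 = 36.
x: need Σw·x = 36·500 = 18000. Existing = 8·974 + 3·580 + 4·645 + 4·757 + 5·448 + 3·872 = 19996. Remainder -1996 / 9 ≈ -221.78.

x ≈ -222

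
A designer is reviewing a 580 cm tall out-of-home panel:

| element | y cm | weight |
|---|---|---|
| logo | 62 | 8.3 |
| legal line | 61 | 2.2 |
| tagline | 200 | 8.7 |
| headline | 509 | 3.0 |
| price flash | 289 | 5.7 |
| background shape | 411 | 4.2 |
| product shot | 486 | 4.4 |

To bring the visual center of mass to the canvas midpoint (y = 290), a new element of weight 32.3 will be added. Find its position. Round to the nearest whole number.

y ≈ 326

With the new element, Σw becomes 8.3 + 2.2 + 8.7 + 3.0 + 5.7 + 4.2 + 4.4 + 32.3 = 68.8.
y: target moment 68.8×290 = 19952.0; current 8.3·62 + 2.2·61 + 8.7·200 + 3.0·509 + 5.7·289 + 4.2·411 + 4.4·486 = 9427.7; the new element supplies 10524.3, so y = 10524.3/32.3 ≈ 325.83.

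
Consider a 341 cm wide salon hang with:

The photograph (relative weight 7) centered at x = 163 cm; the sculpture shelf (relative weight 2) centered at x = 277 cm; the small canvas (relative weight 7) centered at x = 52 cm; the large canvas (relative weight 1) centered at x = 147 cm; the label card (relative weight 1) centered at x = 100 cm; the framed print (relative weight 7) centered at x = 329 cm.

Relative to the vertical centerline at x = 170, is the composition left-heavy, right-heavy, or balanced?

right-heavy

Σw = 7 + 2 + 7 + 1 + 1 + 7 = 25.
x: moment 4609 / weight 25 ≈ 184.36
184.4 vs midline 170 → right-heavy.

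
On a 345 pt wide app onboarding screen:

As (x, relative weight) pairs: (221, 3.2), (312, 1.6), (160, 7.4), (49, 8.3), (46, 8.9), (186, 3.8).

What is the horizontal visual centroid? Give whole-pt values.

x ≈ 118

Total weight = 3.2 + 1.6 + 7.4 + 8.3 + 8.9 + 3.8 = 33.2.
x: moment 3913.3 / weight 33.2 ≈ 117.87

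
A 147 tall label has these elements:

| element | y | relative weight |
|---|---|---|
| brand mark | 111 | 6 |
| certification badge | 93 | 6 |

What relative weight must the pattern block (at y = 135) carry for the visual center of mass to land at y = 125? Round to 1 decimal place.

Known weights sum to 6 + 6 = 12; their moment is 6·111 + 6·93 = 1224.
For the centroid to hit 125: (1224 + w·135) / (12 + w) = 125.
So w = (125·12 − 1224)/(135 − 125) = 276/10 ≈ 27.60.

w ≈ 27.6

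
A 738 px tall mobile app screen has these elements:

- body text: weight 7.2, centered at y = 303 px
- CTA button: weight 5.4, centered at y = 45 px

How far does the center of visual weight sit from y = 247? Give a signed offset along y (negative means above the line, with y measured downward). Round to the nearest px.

≈ -55 px

Σw = 7.2 + 5.4 = 12.6.
Σw·y = 7.2·303 + 5.4·45 = 2424.6, so ȳ = 2424.6/12.6 ≈ 192.43.
Against y = 247, that's 192.43 − 247 = -54.57.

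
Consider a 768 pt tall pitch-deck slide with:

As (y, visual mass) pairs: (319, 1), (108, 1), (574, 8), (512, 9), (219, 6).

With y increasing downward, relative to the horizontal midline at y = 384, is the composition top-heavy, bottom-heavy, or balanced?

bottom-heavy

Total weight = 1 + 1 + 8 + 9 + 6 = 25.
y: (1·319 + 1·108 + 8·574 + 9·512 + 6·219) / 25 = 10941 / 25 ≈ 437.64
Since 437.6 is below (larger y than) 384, the composition reads bottom-heavy.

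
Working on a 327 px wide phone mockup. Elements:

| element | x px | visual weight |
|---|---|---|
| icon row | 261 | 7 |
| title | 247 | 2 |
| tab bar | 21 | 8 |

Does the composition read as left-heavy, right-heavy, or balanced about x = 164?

left-heavy

Weights sum to 7 + 2 + 8 = 17.
Σw·x = 7·261 + 2·247 + 8·21 = 2489, so x̄ = 2489/17 ≈ 146.41.
Since 146.4 is left of 164, the composition reads left-heavy.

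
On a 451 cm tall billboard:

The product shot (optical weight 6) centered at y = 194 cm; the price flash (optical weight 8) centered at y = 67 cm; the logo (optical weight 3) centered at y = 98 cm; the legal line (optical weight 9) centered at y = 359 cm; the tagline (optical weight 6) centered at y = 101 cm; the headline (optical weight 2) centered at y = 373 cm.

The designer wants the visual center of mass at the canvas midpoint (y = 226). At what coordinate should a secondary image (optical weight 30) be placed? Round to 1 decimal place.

After adding the secondary image, total weight = 6 + 8 + 3 + 9 + 6 + 2 + 30 = 64.
Along y: (6577 + 30·y) / 64 = 226 (existing moment 6·194 + 8·67 + 3·98 + 9·359 + 6·101 + 2·373 = 6577) ⇒ y = (14464 − 6577) / 30 ≈ 262.90.

y ≈ 262.9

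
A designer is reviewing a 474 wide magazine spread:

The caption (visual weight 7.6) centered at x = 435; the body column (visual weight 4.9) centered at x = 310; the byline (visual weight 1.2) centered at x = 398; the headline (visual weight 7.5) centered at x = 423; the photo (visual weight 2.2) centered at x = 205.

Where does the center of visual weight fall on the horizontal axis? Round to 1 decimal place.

x ≈ 381.5

Weights sum to 7.6 + 4.9 + 1.2 + 7.5 + 2.2 = 23.4.
Σw·x = 7.6·435 + 4.9·310 + 1.2·398 + 7.5·423 + 2.2·205 = 8926.1, so x̄ = 8926.1/23.4 ≈ 381.46.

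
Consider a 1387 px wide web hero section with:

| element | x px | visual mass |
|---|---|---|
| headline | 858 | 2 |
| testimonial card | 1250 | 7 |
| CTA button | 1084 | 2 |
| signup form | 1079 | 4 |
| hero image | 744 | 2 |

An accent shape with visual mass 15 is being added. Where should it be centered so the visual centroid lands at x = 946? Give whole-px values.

x ≈ 789

After adding the accent shape, total weight = 2 + 7 + 2 + 4 + 2 + 15 = 32.
x: target moment 32×946 = 30272; current 2·858 + 7·1250 + 2·1084 + 4·1079 + 2·744 = 18438; the accent shape supplies 11834, so x = 11834/15 ≈ 788.93.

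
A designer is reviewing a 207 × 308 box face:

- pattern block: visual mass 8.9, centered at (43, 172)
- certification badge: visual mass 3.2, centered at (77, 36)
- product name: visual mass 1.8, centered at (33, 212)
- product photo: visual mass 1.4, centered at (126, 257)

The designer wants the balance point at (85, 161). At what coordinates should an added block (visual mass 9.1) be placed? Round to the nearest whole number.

New total weight: (8.9 + 3.2 + 1.8 + 1.4) + 9.1 = 24.4.
Along x: (864.9 + 9.1·x) / 24.4 = 85 (existing moment 8.9·43 + 3.2·77 + 1.8·33 + 1.4·126 = 864.9) ⇒ x = (2074.0 − 864.9) / 9.1 ≈ 132.87.
Along y: (2387.4 + 9.1·y) / 24.4 = 161 (existing moment 8.9·172 + 3.2·36 + 1.8·212 + 1.4·257 = 2387.4) ⇒ y = (3928.4 − 2387.4) / 9.1 ≈ 169.34.

(133, 169)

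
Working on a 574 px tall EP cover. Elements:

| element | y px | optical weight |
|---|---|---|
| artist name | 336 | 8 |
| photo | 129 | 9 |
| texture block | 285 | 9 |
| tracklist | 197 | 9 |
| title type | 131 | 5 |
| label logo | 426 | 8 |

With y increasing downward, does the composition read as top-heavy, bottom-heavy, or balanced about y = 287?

top-heavy

Weights sum to 8 + 9 + 9 + 9 + 5 + 8 = 48.
y: moment 12250 / weight 48 ≈ 255.21
Since 255.2 is above (smaller y than) 287, the composition reads top-heavy.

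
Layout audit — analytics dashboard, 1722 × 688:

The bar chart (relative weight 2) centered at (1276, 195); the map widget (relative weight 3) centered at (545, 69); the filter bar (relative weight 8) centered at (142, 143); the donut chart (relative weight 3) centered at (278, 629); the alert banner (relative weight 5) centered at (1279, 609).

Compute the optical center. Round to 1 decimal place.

(597.7, 317.8)

Weights sum to 2 + 3 + 8 + 3 + 5 = 21.
Σw·x = 2·1276 + 3·545 + 8·142 + 3·278 + 5·1279 = 12552, so x̄ = 12552/21 ≈ 597.71.
Σw·y = 2·195 + 3·69 + 8·143 + 3·629 + 5·609 = 6673, so ȳ = 6673/21 ≈ 317.76.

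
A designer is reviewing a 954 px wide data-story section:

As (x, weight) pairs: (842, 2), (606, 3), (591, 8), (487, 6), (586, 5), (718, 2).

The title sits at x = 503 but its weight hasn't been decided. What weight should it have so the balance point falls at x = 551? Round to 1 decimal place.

Known weights sum to 2 + 3 + 8 + 6 + 5 + 2 = 26; their moment is 2·842 + 3·606 + 8·591 + 6·487 + 5·586 + 2·718 = 15518.
Set Σw·x/Σw = 551: (15518 + 503w) = 551·(26 + w).
Rearranging, w·(503 − 551) = 551·26 − 15518 = -1192, so w ≈ -1192/-48 = 24.83.

w ≈ 24.8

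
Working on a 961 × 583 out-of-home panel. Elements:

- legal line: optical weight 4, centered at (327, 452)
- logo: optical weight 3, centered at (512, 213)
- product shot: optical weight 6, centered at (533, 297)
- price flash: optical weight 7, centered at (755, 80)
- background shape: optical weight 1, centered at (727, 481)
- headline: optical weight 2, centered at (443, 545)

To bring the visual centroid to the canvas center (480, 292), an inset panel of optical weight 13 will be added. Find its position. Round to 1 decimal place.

(333.8, 319.4)

New total weight: (4 + 3 + 6 + 7 + 1 + 2) + 13 = 36.
x: target moment 36×480 = 17280; current 4·327 + 3·512 + 6·533 + 7·755 + 1·727 + 2·443 = 12940; the inset panel supplies 4340, so x = 4340/13 ≈ 333.85.
y: target moment 36×292 = 10512; current 4·452 + 3·213 + 6·297 + 7·80 + 1·481 + 2·545 = 6360; the inset panel supplies 4152, so y = 4152/13 ≈ 319.38.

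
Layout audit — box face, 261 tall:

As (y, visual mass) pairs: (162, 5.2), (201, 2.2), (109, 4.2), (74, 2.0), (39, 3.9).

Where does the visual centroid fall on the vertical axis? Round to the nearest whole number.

y ≈ 117

Total weight = 5.2 + 2.2 + 4.2 + 2.0 + 3.9 = 17.5.
Σw·y = 5.2·162 + 2.2·201 + 4.2·109 + 2.0·74 + 3.9·39 = 2042.5, so ȳ = 2042.5/17.5 ≈ 116.71.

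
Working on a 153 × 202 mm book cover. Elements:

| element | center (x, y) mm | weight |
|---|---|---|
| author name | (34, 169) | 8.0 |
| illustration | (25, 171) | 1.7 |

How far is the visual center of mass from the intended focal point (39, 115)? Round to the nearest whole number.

Total weight = 8.0 + 1.7 = 9.7.
x-moment: 8.0·34 + 1.7·25 = 314.5; centroid 314.5/9.7 ≈ 32.42.
y-moment: 8.0·169 + 1.7·171 = 1642.7; centroid 1642.7/9.7 ≈ 169.35.
From (39, 115): dx = -6.58, dy = 54.35, so the distance is √(dx²+dy²) ≈ 54.75.

≈ 55 mm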